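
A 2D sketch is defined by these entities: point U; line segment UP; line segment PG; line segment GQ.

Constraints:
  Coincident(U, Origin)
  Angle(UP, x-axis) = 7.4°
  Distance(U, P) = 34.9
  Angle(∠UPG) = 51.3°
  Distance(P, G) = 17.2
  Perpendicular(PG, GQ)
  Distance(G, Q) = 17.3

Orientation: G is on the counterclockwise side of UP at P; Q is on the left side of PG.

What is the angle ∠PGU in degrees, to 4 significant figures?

99.63°

U is at the origin; UP runs at 7.4° with length 34.9, so P = 34.9·(cos 7.4°, sin 7.4°) = (34.61, 4.495). ∠UPG = 51.3°, so PG runs at 7.4° + (180° − 51.3°) = 136.1° from the x-axis; with |PG| = 17.2, G = P + 17.2·(cos 136.1°, sin 136.1°) = (22.22, 16.42). Then cos ∠PGU = GP·GU / (|GP||GU|), giving 99.63°.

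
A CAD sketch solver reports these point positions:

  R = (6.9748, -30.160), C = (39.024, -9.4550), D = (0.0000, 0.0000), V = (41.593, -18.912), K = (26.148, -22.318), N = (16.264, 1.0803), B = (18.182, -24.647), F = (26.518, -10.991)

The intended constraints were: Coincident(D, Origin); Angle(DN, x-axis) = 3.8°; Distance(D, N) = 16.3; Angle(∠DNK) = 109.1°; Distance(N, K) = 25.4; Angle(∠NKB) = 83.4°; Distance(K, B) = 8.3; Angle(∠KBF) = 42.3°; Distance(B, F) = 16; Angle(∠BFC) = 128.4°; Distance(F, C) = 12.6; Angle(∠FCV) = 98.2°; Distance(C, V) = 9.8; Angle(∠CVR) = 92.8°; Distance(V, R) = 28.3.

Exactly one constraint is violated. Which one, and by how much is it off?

Distance(V, R) = 28.3 — off by 8.10.

D = (0.00, 0.00) ✓; DN at 3.800° ✓; |DN| = 16.30 ✓; ∠DNK = 109.1° ✓; |NK| = 25.40 ✓; ∠NKB = 83.40° ✓; |KB| = 8.299 ✓; ∠KBF = 42.30° ✓; |BF| = 16.00 ✓; ∠BFC = 128.4° ✓; |FC| = 12.60 ✓; ∠FCV = 98.20° ✓; |CV| = 9.800 ✓; ∠CVR = 92.80° ✓; |VR| = 36.40 ✗.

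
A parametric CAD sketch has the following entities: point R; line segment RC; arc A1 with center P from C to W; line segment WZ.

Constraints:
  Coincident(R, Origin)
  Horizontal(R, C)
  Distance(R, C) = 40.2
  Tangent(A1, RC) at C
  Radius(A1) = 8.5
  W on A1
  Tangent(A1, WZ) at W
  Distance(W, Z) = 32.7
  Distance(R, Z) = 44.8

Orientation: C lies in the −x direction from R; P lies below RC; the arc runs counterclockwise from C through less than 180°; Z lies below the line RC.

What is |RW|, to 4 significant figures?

48.52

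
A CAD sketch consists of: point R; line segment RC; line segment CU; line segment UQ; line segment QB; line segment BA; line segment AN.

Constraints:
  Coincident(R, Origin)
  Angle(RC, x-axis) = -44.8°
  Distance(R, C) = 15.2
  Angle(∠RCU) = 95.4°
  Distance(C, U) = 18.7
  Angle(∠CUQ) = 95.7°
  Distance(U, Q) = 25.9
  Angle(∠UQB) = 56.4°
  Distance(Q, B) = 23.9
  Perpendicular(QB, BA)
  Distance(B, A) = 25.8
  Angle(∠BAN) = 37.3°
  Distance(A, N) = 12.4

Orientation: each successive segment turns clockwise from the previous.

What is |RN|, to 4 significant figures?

19.22

QB is perpendicular to BA, so BA runs at -67.30°; with |BA| = 25.8, A = (9.373, -25.37). ∠BAN = 37.3° gives AN at 150.0° from the x-axis; with |AN| = 12.4, N = (-1.365, -19.17). Then |RN| = |N − R| = 19.22.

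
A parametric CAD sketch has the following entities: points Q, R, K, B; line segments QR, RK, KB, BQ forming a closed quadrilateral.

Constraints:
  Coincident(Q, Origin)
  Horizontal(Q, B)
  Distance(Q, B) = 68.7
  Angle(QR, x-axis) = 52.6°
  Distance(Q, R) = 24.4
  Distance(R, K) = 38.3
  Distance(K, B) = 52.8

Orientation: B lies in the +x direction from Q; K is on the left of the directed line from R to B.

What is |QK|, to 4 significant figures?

62.52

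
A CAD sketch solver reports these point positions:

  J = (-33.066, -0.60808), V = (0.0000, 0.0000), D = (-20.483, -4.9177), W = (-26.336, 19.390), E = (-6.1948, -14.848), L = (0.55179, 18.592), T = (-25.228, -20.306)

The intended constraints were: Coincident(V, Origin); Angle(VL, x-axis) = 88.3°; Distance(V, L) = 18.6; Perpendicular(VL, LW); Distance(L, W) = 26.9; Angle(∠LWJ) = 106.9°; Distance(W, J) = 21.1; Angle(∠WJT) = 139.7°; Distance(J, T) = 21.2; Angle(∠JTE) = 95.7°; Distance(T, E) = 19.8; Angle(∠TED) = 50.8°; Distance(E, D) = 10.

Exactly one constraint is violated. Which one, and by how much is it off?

Distance(E, D) = 10 — off by 7.40.

V = (0.00, 0.00) ✓; VL at 88.30° ✓; |VL| = 18.60 ✓; ∠(VL, LW) = 90.00° ✓; |LW| = 26.90 ✓; ∠LWJ = 106.9° ✓; |WJ| = 21.10 ✓; ∠WJT = 139.7° ✓; |JT| = 21.20 ✓; ∠JTE = 95.70° ✓; |TE| = 19.80 ✓; ∠TED = 50.80° ✓; |ED| = 17.40 ✗.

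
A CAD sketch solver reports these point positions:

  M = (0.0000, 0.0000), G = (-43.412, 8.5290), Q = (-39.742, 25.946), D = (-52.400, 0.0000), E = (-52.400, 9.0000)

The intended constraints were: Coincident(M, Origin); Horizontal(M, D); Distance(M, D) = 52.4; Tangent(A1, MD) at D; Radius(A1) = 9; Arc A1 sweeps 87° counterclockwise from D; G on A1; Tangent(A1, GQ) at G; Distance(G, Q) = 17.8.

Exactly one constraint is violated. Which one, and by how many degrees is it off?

Tangent(A1, GQ) at G — off by 8.90°.

M = (0.00, 0.00) ✓; M.y = 0.00, D.y = 0.00 ✓; |MD| = 52.40 ✓; ∠(ED, DM) = 90.00° ✓; |ED| = 9.000 ✓; bearing(E→G) − bearing(E→D) = 87.00° ✓; |EG| = 9.000 ✓; ∠(EG, GQ) = 98.90° ✗; |GQ| = 17.80 ✓.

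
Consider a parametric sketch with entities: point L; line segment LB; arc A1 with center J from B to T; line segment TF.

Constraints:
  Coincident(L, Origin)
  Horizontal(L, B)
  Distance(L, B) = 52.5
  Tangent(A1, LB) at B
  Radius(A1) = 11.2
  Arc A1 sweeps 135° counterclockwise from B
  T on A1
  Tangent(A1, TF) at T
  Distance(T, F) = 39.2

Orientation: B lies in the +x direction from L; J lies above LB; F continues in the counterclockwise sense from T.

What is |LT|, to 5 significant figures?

63.373

Tangency of A1 to LB means the radius JB is perpendicular to LB, so J = B + (0, 11.2) = (52.500, 11.200). On A1, B sits at bearing -90° from J; a 135° counterclockwise sweep puts T at bearing 45°, so T = J + 11.2·(cos 45°, sin 45°) = (60.420, 19.120). Then |LT| = |T − L| = 63.373.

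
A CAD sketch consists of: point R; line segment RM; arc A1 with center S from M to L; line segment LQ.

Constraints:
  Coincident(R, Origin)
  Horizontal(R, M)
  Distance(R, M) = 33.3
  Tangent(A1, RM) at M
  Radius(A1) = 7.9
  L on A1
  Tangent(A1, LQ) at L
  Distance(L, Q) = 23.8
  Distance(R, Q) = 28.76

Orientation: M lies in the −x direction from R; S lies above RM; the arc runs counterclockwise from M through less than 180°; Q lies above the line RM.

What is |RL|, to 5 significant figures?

26.727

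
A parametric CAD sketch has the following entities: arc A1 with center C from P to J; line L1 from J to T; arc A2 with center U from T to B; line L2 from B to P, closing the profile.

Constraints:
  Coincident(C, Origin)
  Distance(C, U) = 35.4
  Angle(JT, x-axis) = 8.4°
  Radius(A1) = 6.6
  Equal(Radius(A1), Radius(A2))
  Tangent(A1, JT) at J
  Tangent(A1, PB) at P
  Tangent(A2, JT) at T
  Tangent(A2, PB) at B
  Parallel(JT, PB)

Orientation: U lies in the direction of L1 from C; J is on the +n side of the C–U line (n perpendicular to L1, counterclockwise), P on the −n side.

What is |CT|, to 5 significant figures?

36.010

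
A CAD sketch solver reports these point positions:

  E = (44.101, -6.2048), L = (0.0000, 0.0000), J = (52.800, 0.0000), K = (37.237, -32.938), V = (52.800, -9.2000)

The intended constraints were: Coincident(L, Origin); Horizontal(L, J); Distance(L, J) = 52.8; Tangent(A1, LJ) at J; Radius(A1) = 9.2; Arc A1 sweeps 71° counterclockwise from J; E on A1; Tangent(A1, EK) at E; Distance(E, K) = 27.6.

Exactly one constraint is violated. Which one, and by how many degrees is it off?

Tangent(A1, EK) at E — off by 4.60°.

L = (0.00, 0.00) ✓; L.y = 0.00, J.y = 0.00 ✓; |LJ| = 52.80 ✓; ∠(VJ, JL) = 90.00° ✓; |VJ| = 9.200 ✓; bearing(V→E) − bearing(V→J) = 71.00° ✓; |VE| = 9.200 ✓; ∠(VE, EK) = 85.40° ✗; |EK| = 27.60 ✓.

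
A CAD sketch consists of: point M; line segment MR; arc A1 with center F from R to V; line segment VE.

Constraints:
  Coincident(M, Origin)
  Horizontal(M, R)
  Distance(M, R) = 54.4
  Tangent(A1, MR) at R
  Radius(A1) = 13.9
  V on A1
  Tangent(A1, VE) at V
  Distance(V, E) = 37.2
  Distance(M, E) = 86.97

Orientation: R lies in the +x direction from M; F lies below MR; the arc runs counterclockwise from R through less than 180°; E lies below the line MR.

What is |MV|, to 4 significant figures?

50.64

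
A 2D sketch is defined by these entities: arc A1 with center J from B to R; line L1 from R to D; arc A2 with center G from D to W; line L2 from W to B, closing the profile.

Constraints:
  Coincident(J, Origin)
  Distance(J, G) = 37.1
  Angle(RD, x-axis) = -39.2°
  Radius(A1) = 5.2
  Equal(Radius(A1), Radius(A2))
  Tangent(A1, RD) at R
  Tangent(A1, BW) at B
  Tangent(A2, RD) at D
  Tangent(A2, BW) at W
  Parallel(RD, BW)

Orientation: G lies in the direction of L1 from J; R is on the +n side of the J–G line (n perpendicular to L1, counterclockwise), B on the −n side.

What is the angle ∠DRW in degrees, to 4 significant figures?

15.66°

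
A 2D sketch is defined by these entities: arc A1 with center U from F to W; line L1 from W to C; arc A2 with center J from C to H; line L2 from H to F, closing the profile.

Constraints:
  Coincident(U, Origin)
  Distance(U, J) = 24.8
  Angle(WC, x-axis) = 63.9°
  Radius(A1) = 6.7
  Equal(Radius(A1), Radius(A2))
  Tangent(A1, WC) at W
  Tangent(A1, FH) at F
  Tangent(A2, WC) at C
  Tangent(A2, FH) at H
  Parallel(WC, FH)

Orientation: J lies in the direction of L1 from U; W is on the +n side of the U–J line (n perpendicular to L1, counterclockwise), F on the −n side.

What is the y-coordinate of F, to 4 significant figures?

-2.948

The slot axis is L1's direction at 63.9°, so u = (cos 63.9°, sin 63.9°) = (0.4399, 0.8980) and n = (−sin 63.9°, cos 63.9°) = (-0.8980, 0.4399). U is at the origin and J lies 24.8 along u from U, so J = 24.8·u = (10.91, 22.27). Tangency of A1 to both parallel lines with radius 6.7 puts W and F at U ± 6.7·n: W = (-6.017, 2.948), F = (6.017, -2.948). So F.y = -2.948.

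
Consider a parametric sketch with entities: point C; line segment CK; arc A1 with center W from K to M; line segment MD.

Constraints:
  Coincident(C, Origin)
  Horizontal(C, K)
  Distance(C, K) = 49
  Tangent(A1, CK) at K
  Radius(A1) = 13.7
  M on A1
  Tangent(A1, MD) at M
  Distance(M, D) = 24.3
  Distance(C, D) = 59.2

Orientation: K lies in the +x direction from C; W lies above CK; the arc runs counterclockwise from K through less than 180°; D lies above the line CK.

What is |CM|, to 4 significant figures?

63.42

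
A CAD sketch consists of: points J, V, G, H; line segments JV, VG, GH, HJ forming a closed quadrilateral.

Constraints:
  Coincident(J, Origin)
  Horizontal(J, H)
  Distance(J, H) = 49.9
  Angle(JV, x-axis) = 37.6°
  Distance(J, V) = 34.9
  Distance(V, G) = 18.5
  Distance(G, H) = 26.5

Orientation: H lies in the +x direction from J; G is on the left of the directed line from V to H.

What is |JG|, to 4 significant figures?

52.48

J is at the origin; JH is horizontal with |JH| = 49.9 and H in +x, so H = (49.9, 0). JV runs at 37.6° with |JV| = 34.9, so V = (27.65, 21.29). G is determined by |VG| = 18.5 and |GH| = 26.5 together: it lies at the intersection of circle(V, 18.5) and circle(H, 26.5). With |VH| = 30.80, the foot of the radical line on VH is 9.554 from V and the perpendicular offset is √(18.5² − 9.554²) = 15.84. Taking the left-of-VH solution: G = (45.51, 26.13).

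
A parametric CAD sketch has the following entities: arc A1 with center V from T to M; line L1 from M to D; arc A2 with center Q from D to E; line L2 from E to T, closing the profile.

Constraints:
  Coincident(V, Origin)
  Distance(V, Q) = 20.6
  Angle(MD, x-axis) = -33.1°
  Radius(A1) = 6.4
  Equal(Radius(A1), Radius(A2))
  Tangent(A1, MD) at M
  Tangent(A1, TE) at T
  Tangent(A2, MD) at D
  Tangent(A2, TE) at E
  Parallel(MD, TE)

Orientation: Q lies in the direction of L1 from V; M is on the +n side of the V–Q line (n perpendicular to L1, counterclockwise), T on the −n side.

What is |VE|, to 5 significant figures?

21.571

The slot axis is L1's direction at -33.1°, so u = (cos -33.1°, sin -33.1°) = (0.83772, -0.54610) and n = (−sin -33.1°, cos -33.1°) = (0.54610, 0.83772). V is at the origin and Q lies 20.6 along u from V, so Q = 20.6·u = (17.257, -11.250). Tangency of A1 to both parallel lines with radius 6.4 puts M and T at V ± 6.4·n: M = (3.4951, 5.3614), T = (-3.4951, -5.3614). Equal radii place D and E the same way about Q: D = Q + 6.4·n = (20.752, -5.8883), E = Q − 6.4·n = (13.762, -16.611). Then |VE| = |E − V| = 21.571.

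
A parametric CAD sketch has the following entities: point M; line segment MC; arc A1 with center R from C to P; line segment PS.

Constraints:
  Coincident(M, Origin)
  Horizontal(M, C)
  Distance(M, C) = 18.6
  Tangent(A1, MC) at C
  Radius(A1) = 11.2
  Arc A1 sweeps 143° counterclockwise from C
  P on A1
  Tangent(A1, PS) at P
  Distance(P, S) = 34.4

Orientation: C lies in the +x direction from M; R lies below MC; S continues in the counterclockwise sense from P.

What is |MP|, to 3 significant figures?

23.4

M is at the origin; M and C share the same y with |MC| = 18.6 and C on the +x side, so C = (18.6, 0.00). A1 meets MC tangentially, so RC is at right angles to MC, so R = C + (0, -11.2) = (18.6, -11.2). On A1, C sits at bearing 90° from R; a 143° counterclockwise sweep puts P at bearing 233°, so P = R + 11.2·(cos 233°, sin 233°) = (11.9, -20.1). Then |MP| = |P − M| = 23.4.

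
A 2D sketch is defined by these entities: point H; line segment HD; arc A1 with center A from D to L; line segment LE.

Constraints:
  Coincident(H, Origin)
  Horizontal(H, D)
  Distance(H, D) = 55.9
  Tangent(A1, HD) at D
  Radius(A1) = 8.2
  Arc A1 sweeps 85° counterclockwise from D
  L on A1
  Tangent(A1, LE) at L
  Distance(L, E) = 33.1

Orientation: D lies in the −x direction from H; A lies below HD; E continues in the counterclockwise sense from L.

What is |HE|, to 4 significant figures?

78.23

On A1, D sits at bearing 90° from A; an 85° counterclockwise sweep puts L at bearing 175°, so L = A + 8.2·(cos 175°, sin 175°) = (-64.07, -7.485). Since A1 is tangent to LE there, AL ⟂ LE, so LE runs along (−sin 175°, cos 175°); with |LE| = 33.1, E = (-66.95, -40.46). Then |HE| = |E − H| = 78.23.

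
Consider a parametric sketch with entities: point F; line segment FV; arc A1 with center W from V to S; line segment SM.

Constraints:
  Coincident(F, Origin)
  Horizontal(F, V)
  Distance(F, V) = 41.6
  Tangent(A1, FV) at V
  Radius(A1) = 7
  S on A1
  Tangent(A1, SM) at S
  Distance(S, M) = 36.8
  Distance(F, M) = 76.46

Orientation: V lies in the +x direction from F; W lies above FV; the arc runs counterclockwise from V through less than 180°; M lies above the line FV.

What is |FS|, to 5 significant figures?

47.264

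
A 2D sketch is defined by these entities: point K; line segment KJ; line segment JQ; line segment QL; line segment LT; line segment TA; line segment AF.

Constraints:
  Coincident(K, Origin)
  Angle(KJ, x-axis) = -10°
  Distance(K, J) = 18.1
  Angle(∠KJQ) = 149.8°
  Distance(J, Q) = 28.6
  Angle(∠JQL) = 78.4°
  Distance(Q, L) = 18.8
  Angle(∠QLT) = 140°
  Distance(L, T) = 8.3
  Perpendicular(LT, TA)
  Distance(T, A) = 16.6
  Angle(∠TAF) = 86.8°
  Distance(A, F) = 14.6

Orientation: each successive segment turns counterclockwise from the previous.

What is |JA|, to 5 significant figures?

13.252

K is at the origin; KJ runs at -10.0° with length 18.1, so J = (17.825, -3.1430). ∠KJQ = 149.8° gives JQ at 20.200° from the x-axis; with |JQ| = 28.6, Q = (44.666, 6.7325). ∠JQL = 78.4° gives QL at 121.80° from the x-axis; with |QL| = 18.8, L = (34.759, 22.710). ∠QLT = 140.0° gives LT at 161.80° from the x-axis; with |LT| = 8.3, T = (26.874, 25.303). LT is perpendicular to TA, so TA runs at -108.20°; with |TA| = 16.6, A = (21.690, 9.5333). Then |JA| = |A − J| = 13.252.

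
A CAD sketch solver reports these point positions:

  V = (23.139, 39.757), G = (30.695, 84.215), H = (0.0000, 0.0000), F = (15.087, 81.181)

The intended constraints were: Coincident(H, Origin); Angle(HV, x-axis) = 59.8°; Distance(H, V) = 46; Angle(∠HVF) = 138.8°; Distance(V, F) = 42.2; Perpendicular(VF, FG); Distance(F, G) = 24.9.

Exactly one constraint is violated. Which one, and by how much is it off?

Distance(F, G) = 24.9 — off by 9.00.

H = (0.00, 0.00) ✓; HV at 59.80° ✓; |HV| = 46.00 ✓; ∠HVF = 138.8° ✓; |VF| = 42.20 ✓; ∠(VF, FG) = 90.00° ✓; |FG| = 15.90 ✗.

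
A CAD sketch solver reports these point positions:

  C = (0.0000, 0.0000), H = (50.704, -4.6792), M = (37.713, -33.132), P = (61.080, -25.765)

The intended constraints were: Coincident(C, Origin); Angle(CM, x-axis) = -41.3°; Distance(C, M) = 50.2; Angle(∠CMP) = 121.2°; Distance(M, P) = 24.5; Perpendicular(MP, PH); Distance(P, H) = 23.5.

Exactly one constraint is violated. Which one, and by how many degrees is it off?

Perpendicular(MP, PH) — off by 8.70°.

C = (0.00, 0.00) ✓; CM at -41.30° ✓; |CM| = 50.20 ✓; ∠CMP = 121.2° ✓; |MP| = 24.50 ✓; ∠(MP, PH) = 98.70° ✗; |PH| = 23.50 ✓.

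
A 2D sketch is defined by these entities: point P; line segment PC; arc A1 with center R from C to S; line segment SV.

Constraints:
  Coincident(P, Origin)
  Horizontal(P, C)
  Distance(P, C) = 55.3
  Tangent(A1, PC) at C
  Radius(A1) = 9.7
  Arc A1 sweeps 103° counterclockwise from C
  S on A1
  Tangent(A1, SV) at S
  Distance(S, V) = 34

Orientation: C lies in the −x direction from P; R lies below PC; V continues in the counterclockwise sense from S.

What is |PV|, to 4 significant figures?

72.71

P is at the origin; PC is horizontal with |PC| = 55.3 and C on the −x side, so C = (-55.30, 0.000). Since A1 is tangent to PC there, RC ⟂ PC, so R = C + (0, -9.7) = (-55.30, -9.700). On A1, C sits at bearing 90° from R; a 103° counterclockwise sweep puts S at bearing 193°, so S = R + 9.7·(cos 193°, sin 193°) = (-64.75, -11.88). A1 meets SV tangentially, so RS is at right angles to SV, so SV runs along (−sin 193°, cos 193°); with |SV| = 34.0, V = (-57.10, -45.01). Then |PV| = |V − P| = 72.71.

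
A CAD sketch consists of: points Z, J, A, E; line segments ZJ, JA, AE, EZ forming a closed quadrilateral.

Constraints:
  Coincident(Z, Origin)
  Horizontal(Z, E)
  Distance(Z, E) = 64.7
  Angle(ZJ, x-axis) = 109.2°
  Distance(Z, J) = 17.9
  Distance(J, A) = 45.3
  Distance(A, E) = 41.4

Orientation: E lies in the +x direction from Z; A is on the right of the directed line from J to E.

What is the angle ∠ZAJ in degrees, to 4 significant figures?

14.96°

Z is at the origin; Z and E share the same y with |ZE| = 64.7 and E in +x, so E = (64.7, 0). ZJ runs at 109.2° with |ZJ| = 17.9, so J = (-5.887, 16.90). A is determined by |JA| = 45.3 and |AE| = 41.4 together: it lies at the intersection of circle(J, 45.3) and circle(E, 41.4). With |JE| = 72.58, the foot of the radical line on JE is 38.62 from J and the perpendicular offset is √(45.3² − 38.62²) = 23.68. Taking the right-of-JE solution: A = (26.16, -15.11).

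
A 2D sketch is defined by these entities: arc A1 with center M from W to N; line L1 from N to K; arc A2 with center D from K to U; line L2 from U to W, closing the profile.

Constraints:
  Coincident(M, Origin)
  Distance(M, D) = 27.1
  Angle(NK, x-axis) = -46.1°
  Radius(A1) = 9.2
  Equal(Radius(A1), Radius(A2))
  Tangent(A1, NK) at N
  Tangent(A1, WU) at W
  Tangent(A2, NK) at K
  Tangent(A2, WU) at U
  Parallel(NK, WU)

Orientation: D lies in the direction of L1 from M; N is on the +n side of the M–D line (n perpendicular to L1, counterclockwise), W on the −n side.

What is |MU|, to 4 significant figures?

28.62

The slot axis is L1's direction at -46.1°, so u = (cos -46.1°, sin -46.1°) = (0.6934, -0.7206) and n = (−sin -46.1°, cos -46.1°) = (0.7206, 0.6934). M is at the origin and D lies 27.1 along u from M, so D = 27.1·u = (18.79, -19.53). Tangency of A1 to both parallel lines with radius 9.2 puts N and W at M ± 9.2·n: N = (6.629, 6.379), W = (-6.629, -6.379). Equal radii place K and U the same way about D: K = D + 9.2·n = (25.42, -13.15), U = D − 9.2·n = (12.16, -25.91). Then |MU| = |U − M| = 28.62.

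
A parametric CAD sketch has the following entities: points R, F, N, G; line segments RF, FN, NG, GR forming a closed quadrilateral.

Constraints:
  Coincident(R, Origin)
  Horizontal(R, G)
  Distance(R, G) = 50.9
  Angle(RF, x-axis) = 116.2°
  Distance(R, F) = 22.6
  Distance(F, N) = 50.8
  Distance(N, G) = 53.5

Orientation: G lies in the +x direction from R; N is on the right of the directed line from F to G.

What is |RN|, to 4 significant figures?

28.65

Checks: |FN| = 50.80 ✓; |NG| = 53.50 ✓.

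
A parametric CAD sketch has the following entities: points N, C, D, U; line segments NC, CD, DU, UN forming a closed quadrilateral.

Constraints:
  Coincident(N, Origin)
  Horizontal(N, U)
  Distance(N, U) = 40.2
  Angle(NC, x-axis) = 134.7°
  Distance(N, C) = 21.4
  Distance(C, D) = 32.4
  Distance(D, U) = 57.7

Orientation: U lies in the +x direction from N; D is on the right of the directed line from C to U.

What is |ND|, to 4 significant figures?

22.73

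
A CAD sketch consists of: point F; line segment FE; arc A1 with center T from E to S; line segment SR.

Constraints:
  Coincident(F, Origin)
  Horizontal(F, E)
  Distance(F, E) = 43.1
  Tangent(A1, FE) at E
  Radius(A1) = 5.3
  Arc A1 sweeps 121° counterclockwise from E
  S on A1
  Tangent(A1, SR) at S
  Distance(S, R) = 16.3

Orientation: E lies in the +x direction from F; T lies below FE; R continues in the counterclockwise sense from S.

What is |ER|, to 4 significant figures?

22.34

F is at the origin; FE is horizontal with |FE| = 43.1 and E on the +x side, so E = (43.10, 0.000). Since A1 is tangent to FE there, TE ⟂ FE, so T = E + (0, -5.3) = (43.10, -5.300). On A1, E sits at bearing 90° from T; a 121° counterclockwise sweep puts S at bearing 211°, so S = T + 5.3·(cos 211°, sin 211°) = (38.56, -8.030). Since A1 is tangent to SR there, TS ⟂ SR, so SR runs along (−sin 211°, cos 211°); with |SR| = 16.3, R = (46.95, -22.00). Then |ER| = |R − E| = 22.34.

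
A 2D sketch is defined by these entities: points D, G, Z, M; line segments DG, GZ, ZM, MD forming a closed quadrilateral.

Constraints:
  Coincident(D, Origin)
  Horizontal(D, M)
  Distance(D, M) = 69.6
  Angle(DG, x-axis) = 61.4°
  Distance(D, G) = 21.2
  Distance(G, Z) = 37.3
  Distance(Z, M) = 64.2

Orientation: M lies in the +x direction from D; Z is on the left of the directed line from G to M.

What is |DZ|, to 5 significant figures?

58.480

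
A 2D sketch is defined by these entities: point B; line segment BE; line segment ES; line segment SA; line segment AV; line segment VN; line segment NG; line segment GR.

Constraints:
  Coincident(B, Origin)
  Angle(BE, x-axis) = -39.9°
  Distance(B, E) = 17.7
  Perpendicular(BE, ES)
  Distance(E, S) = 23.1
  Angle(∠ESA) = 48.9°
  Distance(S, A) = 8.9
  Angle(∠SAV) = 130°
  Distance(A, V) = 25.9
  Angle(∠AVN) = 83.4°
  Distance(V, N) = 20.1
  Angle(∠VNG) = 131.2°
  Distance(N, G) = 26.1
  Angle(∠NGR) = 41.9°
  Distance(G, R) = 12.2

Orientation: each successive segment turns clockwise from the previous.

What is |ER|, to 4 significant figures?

20.69

B is at the origin; BE runs at -39.9° with length 17.7, so E = (13.58, -11.35). BE is perpendicular to ES, so ES runs at -129.9°; with |ES| = 23.1, S = (-1.239, -29.08). ∠ESA = 48.9° gives SA at 99.00° from the x-axis; with |SA| = 8.9, A = (-2.631, -20.28). ∠SAV = 130.0° gives AV at 49.00° from the x-axis; with |AV| = 25.9, V = (14.36, -0.7378). ∠AVN = 83.4° gives VN at -47.60° from the x-axis; with |VN| = 20.1, N = (27.91, -15.58). ∠VNG = 131.2° gives NG at -96.40° from the x-axis; with |NG| = 26.1, G = (25.01, -41.52). ∠NGR = 41.9° gives GR at 125.5° from the x-axis; with |GR| = 12.2, R = (17.92, -31.59). Then |ER| = |R − E| = 20.69.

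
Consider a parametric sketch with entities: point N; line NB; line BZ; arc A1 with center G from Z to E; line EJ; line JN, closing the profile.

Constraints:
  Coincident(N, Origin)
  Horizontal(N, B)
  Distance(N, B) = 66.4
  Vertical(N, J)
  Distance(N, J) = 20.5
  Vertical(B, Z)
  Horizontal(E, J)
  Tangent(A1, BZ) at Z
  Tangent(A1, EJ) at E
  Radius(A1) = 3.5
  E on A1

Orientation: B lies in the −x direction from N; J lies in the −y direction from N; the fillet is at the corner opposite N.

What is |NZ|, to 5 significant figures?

68.542

N is at the origin; NB is horizontal with |NB| = 66.4 and B on the −x side, so B = (-66.400, 0.0000). NJ is vertical with |NJ| = 20.5 and J on the −y side, so J = (0.0000, -20.500). The virtual corner opposite N is at (-66.400, -20.500). The tangent condition forces GZ to be normal to BZ and tangency of A1 to EJ means the radius GE is perpendicular to EJ, with radius 3.5, so the center G sits 3.5 in from both sides at G = (-62.900, -17.000). That places the tangent points at Z = (-66.400, -17.000) on BZ and E = (-62.900, -20.500) on EJ. Then |NZ| = |Z − N| = 68.542.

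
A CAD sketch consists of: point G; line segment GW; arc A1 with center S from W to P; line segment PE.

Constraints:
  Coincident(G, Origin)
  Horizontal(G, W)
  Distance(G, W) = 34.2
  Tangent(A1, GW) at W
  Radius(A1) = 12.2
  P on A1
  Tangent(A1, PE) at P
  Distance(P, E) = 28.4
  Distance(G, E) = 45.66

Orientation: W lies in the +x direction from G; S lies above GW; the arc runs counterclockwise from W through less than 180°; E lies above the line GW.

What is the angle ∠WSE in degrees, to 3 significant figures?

156°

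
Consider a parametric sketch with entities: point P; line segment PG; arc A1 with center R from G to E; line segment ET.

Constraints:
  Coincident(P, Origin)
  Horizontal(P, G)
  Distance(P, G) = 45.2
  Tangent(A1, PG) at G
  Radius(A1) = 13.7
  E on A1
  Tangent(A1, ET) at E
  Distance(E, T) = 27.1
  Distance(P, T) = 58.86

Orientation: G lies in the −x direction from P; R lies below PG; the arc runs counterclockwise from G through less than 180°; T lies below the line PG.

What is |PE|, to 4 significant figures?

60.25

P is at the origin; P and G share the same y with |PG| = 45.2 and G on the −x side, so G = (-45.20, 0.000). Tangency of A1 to PG means the radius RG is perpendicular to PG, so R = G + (0, -13.7) = (-45.20, -13.70). Since RE ⟂ ET (tangency), |RT| = √(13.7² + 27.1²) = 30.37 regardless of where E sits on A1. So T lies on both circle(P, 58.86) and circle(R, 30.37); the below-PG intersection is T = (-39.60, -43.55). E is the foot of the tangent from T: E = (-56.08, -22.03).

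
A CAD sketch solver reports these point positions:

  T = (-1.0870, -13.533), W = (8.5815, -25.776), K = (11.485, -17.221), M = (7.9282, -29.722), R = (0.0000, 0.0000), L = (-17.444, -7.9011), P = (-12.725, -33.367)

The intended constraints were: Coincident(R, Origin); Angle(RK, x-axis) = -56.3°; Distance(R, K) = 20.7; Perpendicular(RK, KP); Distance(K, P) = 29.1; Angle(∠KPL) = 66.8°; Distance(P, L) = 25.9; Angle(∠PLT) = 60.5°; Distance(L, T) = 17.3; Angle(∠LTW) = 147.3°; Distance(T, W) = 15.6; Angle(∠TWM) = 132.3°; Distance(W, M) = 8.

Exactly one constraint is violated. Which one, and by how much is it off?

Distance(W, M) = 8 — off by 4.00.

R = (0.00, 0.00) ✓; RK at -56.30° ✓; |RK| = 20.70 ✓; ∠(RK, KP) = 90.00° ✓; |KP| = 29.10 ✓; ∠KPL = 66.80° ✓; |PL| = 25.90 ✓; ∠PLT = 60.50° ✓; |LT| = 17.30 ✓; ∠LTW = 147.3° ✓; |TW| = 15.60 ✓; ∠TWM = 132.3° ✓; |WM| = 4.000 ✗.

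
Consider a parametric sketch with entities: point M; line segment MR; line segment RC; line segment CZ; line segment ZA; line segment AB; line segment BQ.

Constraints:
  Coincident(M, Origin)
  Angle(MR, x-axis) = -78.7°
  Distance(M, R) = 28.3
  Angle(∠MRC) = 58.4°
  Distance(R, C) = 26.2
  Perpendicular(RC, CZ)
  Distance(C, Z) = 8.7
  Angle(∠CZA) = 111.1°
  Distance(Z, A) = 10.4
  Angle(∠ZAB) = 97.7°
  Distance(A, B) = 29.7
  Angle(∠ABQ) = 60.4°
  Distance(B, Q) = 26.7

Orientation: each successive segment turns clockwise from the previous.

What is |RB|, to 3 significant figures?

13.8

∠CZA = 111.1° gives ZA at 0.800° from the x-axis; with |ZA| = 10.4, A = (-5.61, -10.4). ∠ZAB = 97.7° gives AB at -81.5° from the x-axis; with |AB| = 29.7, B = (-1.22, -39.7). Then |RB| = |B − R| = 13.8.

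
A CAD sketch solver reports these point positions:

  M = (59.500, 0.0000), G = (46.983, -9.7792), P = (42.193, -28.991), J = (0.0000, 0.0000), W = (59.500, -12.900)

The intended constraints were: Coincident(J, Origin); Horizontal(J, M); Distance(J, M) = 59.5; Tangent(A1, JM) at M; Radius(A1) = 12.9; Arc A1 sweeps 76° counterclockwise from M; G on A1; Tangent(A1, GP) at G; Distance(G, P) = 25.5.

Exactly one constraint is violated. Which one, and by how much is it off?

Distance(G, P) = 25.5 — off by 5.70.

J = (0.00, 0.00) ✓; J.y = 0.00, M.y = 0.00 ✓; |JM| = 59.50 ✓; ∠(WM, MJ) = 90.00° ✓; |WM| = 12.90 ✓; bearing(W→G) − bearing(W→M) = 76.00° ✓; |WG| = 12.90 ✓; ∠(WG, GP) = 90.00° ✓; |GP| = 19.80 ✗.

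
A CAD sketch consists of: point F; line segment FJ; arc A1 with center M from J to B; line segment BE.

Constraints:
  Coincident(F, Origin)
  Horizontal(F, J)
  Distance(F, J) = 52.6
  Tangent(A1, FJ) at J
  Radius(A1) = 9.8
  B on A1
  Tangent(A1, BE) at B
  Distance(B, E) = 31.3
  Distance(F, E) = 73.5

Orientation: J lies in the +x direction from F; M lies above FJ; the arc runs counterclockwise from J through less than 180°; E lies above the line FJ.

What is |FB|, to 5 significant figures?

63.239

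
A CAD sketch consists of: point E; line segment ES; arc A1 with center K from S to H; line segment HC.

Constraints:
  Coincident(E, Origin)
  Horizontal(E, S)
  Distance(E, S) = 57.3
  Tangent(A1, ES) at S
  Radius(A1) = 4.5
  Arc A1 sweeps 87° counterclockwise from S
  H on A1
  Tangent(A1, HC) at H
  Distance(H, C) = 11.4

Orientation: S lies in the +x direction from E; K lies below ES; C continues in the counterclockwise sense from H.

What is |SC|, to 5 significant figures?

16.456

On A1, S sits at bearing 90° from K; an 87° counterclockwise sweep puts H at bearing 177°, so H = K + 4.5·(cos 177°, sin 177°) = (52.806, -4.2645). The tangent condition forces KH to be normal to HC, so HC runs along (−sin 177°, cos 177°); with |HC| = 11.4, C = (52.210, -15.649). Then |SC| = |C − S| = 16.456.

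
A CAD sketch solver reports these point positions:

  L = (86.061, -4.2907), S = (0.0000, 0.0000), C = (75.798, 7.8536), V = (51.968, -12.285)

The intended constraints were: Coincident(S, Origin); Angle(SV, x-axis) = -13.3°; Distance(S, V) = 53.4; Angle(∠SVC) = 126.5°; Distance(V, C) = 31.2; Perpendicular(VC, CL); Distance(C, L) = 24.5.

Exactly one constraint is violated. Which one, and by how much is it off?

Distance(C, L) = 24.5 — off by 8.60.

S = (0.00, 0.00) ✓; SV at -13.30° ✓; |SV| = 53.40 ✓; ∠SVC = 126.5° ✓; |VC| = 31.20 ✓; ∠(VC, CL) = 90.00° ✓; |CL| = 15.90 ✗.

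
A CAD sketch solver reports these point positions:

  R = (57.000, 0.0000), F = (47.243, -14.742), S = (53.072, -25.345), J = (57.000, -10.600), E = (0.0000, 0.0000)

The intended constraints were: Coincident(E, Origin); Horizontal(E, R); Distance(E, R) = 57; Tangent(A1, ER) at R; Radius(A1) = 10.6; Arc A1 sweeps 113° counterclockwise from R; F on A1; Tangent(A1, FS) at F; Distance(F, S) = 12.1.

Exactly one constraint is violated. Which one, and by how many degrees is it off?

Tangent(A1, FS) at F — off by 5.80°.

E = (0.00, 0.00) ✓; E.y = 0.00, R.y = 0.00 ✓; |ER| = 57.00 ✓; ∠(JR, RE) = 90.00° ✓; |JR| = 10.60 ✓; bearing(J→F) − bearing(J→R) = 113.0° ✓; |JF| = 10.60 ✓; ∠(JF, FS) = 84.20° ✗; |FS| = 12.10 ✓.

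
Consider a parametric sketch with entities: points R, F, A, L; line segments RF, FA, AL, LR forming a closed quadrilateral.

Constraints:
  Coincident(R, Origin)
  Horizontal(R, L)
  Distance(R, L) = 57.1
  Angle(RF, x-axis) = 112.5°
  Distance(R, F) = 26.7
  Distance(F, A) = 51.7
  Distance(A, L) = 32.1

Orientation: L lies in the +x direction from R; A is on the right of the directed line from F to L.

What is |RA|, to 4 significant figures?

29.25

R is at the origin; RL is horizontal with |RL| = 57.1 and L in +x, so L = (57.1, 0). RF runs at 112.5° with |RF| = 26.7, so F = (-10.22, 24.67). A is determined by |FA| = 51.7 and |AL| = 32.1 together: it lies at the intersection of circle(F, 51.7) and circle(L, 32.1). With |FL| = 71.69, the foot of the radical line on FL is 47.30 from F and the perpendicular offset is √(51.7² − 47.30²) = 20.87. Taking the right-of-FL solution: A = (27.02, -11.20).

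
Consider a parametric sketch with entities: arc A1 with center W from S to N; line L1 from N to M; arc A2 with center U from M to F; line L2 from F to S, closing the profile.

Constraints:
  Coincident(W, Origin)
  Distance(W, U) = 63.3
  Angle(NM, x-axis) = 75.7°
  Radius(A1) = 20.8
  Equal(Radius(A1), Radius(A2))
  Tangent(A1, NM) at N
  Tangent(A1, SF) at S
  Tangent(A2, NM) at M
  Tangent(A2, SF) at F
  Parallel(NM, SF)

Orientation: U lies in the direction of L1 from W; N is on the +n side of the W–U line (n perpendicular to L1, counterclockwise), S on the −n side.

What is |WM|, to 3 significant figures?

66.6

The slot axis is L1's direction at 75.7°, so u = (cos 75.7°, sin 75.7°) = (0.247, 0.969) and n = (−sin 75.7°, cos 75.7°) = (-0.969, 0.247). W is at the origin and U lies 63.3 along u from W, so U = 63.3·u = (15.6, 61.3). Tangency of A1 to both parallel lines with radius 20.8 puts N and S at W ± 20.8·n: N = (-20.2, 5.14), S = (20.2, -5.14). Equal radii place M and F the same way about U: M = U + 20.8·n = (-4.52, 66.5), F = U − 20.8·n = (35.8, 56.2). Then |WM| = |M − W| = 66.6.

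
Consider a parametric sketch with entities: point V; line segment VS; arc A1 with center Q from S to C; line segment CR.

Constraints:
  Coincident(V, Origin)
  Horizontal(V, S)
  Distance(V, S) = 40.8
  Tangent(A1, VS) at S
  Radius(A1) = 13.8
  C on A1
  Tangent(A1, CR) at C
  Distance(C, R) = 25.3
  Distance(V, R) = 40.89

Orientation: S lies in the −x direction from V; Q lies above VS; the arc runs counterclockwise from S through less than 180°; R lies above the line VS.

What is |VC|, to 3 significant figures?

29.3

V is at the origin; V and S share the same y with |VS| = 40.8 and S on the −x side, so S = (-40.8, 0.00). Since A1 is tangent to VS there, QS ⟂ VS, so Q = S + (0, 13.8) = (-40.8, 13.8). Since QC ⟂ CR (tangency), |QR| = √(13.8² + 25.3²) = 28.8 regardless of where C sits on A1. So R lies on both circle(V, 40.89) and circle(Q, 28.8); the above-VS intersection is R = (-21.2, 35.0). C is the foot of the tangent from R: C = (-27.4, 10.4).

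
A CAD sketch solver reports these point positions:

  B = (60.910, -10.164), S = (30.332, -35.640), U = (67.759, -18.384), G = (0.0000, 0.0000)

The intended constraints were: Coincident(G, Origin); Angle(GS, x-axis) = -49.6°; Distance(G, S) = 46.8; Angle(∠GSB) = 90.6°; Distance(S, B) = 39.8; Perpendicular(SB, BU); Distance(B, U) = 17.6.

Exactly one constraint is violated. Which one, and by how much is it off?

Distance(B, U) = 17.6 — off by 6.90.

G = (0.00, 0.00) ✓; GS at -49.60° ✓; |GS| = 46.80 ✓; ∠GSB = 90.60° ✓; |SB| = 39.80 ✓; ∠(SB, BU) = 90.00° ✓; |BU| = 10.70 ✗.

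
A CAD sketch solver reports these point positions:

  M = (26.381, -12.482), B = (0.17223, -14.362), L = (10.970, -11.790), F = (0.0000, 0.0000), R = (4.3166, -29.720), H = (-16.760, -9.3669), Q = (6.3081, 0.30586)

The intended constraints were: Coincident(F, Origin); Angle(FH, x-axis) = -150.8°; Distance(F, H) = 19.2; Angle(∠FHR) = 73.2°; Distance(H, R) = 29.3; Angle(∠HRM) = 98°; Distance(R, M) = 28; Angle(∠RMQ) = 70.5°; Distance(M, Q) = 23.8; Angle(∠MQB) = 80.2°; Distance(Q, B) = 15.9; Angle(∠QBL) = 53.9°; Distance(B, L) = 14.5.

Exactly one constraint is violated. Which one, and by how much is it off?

Distance(B, L) = 14.5 — off by 3.40.

F = (0.00, 0.00) ✓; FH at -150.8° ✓; |FH| = 19.20 ✓; ∠FHR = 73.20° ✓; |HR| = 29.30 ✓; ∠HRM = 98.00° ✓; |RM| = 28.00 ✓; ∠RMQ = 70.50° ✓; |MQ| = 23.80 ✓; ∠MQB = 80.20° ✓; |QB| = 15.90 ✓; ∠QBL = 53.90° ✓; |BL| = 11.10 ✗.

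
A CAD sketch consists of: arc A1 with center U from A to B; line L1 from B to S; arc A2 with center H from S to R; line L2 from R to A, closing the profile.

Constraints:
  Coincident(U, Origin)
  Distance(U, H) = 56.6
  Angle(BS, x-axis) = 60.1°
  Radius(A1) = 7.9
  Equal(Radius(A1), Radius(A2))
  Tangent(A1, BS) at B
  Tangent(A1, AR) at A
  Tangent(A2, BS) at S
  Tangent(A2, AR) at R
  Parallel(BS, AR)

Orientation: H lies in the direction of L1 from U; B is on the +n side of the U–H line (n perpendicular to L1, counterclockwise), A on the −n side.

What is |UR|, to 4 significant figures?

57.15

The slot axis is L1's direction at 60.1°, so u = (cos 60.1°, sin 60.1°) = (0.4985, 0.8669) and n = (−sin 60.1°, cos 60.1°) = (-0.8669, 0.4985). U is at the origin and H lies 56.6 along u from U, so H = 56.6·u = (28.21, 49.07). Tangency of A1 to both parallel lines with radius 7.9 puts B and A at U ± 7.9·n: B = (-6.848, 3.938), A = (6.848, -3.938). Equal radii place S and R the same way about H: S = H + 7.9·n = (21.37, 53.00), R = H − 7.9·n = (35.06, 45.13). Then |UR| = |R − U| = 57.15.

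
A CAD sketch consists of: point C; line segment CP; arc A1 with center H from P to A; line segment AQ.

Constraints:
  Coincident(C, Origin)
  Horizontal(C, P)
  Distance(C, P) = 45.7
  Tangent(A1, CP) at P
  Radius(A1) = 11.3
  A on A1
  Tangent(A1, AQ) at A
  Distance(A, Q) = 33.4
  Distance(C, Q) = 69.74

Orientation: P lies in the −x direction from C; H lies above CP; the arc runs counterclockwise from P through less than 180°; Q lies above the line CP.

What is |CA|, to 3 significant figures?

39.7

C is at the origin; C and P share the same y with |CP| = 45.7 and P on the −x side, so P = (-45.7, 0.00). A1 meets CP tangentially, so HP is at right angles to CP, so H = P + (0, 11.3) = (-45.7, 11.3). Since HA ⟂ AQ (tangency), |HQ| = √(11.3² + 33.4²) = 35.3 regardless of where A sits on A1. So Q lies on both circle(C, 69.74) and circle(H, 35.3); the above-CP intersection is Q = (-52.5, 45.9). A is the foot of the tangent from Q: A = (-35.9, 16.9).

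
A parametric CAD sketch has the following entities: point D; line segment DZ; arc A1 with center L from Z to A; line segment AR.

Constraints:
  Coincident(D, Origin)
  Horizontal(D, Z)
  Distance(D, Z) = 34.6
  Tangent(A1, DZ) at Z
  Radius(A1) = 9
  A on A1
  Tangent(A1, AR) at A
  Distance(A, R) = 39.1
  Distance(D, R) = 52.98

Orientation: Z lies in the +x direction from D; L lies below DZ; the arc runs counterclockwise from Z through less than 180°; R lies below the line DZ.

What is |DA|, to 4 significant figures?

26.99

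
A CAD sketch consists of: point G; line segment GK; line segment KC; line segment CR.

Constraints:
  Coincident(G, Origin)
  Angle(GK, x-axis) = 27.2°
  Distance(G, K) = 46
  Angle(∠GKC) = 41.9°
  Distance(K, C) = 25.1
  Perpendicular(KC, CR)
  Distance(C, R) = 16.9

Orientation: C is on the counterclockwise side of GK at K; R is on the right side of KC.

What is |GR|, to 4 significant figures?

48.49

G is at the origin; GK runs at 27.2° with length 46.0, so K = 46.0·(cos 27.2°, sin 27.2°) = (40.91, 21.03). ∠GKC = 41.9°, so KC runs at 27.2° + (180° − 41.9°) = 165.3° from the x-axis; with |KC| = 25.1, C = K + 25.1·(cos 165.3°, sin 165.3°) = (16.63, 27.40). The perpendicularity gives CR at right angles to KC; with |CR| = 16.9 on the right of KC, R = C + 16.9·(0.2538, 0.9673) = (20.92, 43.74). Then |GR| = |R − G| = 48.49.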